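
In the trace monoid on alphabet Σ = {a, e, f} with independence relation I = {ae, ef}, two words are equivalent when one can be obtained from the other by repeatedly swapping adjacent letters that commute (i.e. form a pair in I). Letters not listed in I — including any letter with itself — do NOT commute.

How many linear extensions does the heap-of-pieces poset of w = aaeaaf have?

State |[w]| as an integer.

#0=a has no predecessor
#1=a depends on [0:a]
#2=e has no predecessor
#3=a depends on [1:a]
#4=a depends on [3:a]
#5=f depends on [4:a]
sources: [0:a, 2:e]
N(rest) = Σ N(rest − s) over sources s of rest; N(one piece) = 1:
  size 1 → [2]=1  [5]=1
  size 2 → [2,5]=2  [4,5]=1
  size 3 → [2,4,5]=3  [3,4,5]=1
  size 4 → [1,3,4,5]=1  [2,3,4,5]=4
  first=0(a) contributes 5
  first=2(e) contributes 1
|[w]| = 6

6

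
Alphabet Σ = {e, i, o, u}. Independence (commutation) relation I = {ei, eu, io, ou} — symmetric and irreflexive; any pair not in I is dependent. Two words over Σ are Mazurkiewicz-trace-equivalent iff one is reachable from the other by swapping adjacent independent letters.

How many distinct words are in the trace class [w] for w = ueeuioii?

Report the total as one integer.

56

piece 0:u — minimal
piece 1:e — minimal
piece 2:e rests on {1:e}
piece 3:u rests on {0:u}
piece 4:i rests on {3:u}
piece 5:o rests on {2:e}
piece 6:i rests on {4:i}
piece 7:i rests on {6:i}
minimal pieces: {0:u, 1:e}
ways to finish when only these pieces remain (= sum over removing one remaining piece with nothing left below it):
  1 left: {5}→1  {7}→1
  2 left: {2,5}→1  {5,7}→2  {6,7}→1
  3 left: {1,2,5}→1  {2,5,7}→3  {4,6,7}→1  {5,6,7}→3
  4 left: {1,2,5,7}→4  {2,5,6,7}→6  {3,4,6,7}→1  {4,5,6,7}→4
  5 left: {0,3,4,6,7}→1  {1,2,5,6,7}→10  {2,4,5,6,7}→10  {3,4,5,6,7}→5
  6 left: {0,3,4,5,6,7}→6  {1,2,4,5,6,7}→20  {2,3,4,5,6,7}→15
  placing 0:u first → 35 extensions
  placing 1:e first → 21 extensions
total linear extensions = 56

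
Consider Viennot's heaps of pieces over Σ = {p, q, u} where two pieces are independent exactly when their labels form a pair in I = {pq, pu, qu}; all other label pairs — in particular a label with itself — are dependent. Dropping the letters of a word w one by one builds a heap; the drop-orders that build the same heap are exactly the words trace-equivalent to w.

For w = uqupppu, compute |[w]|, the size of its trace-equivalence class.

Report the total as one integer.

piece 0:u — minimal
piece 1:q — minimal
piece 2:u rests on {0:u}
piece 3:p — minimal
piece 4:p rests on {3:p}
piece 5:p rests on {4:p}
piece 6:u rests on {2:u}
minimal pieces: {0:u, 1:q, 3:p}
ways to finish when only these pieces remain (= sum over removing one remaining piece with nothing left below it):
  1 left: {1}→1  {5}→1  {6}→1
  2 left: {1,5}→2  {1,6}→2  {2,6}→1  {4,5}→1  {5,6}→2
  3 left: {0,2,6}→1  {1,2,6}→3  {1,4,5}→3  {1,5,6}→6  {2,5,6}→3  {3,4,5}→1  {4,5,6}→3
  4 left: {0,1,2,6}→4  {0,2,5,6}→4  {1,2,5,6}→12  {1,3,4,5}→4  {1,4,5,6}→12  {2,4,5,6}→6  {3,4,5,6}→4
  5 left: {0,1,2,5,6}→20  {0,2,4,5,6}→10  {1,2,4,5,6}→30  {1,3,4,5,6}→20  {2,3,4,5,6}→10
  placing 0:u first → 60 extensions
  placing 1:q first → 20 extensions
  placing 3:p first → 60 extensions
total linear extensions = 140

140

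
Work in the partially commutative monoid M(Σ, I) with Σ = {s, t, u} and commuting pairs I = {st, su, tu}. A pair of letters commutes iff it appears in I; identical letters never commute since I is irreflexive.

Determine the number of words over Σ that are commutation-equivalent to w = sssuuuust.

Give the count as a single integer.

630

drop 0:s onto floor
drop 1:s onto {0:s}
drop 2:s onto {1:s}
drop 3:u onto floor
drop 4:u onto {3:u}
drop 5:u onto {4:u}
drop 6:u onto {5:u}
drop 7:s onto {2:s}
drop 8:t onto floor
ground layer = {0:s, 3:u, 8:t}
drop-orders for the pieces not yet dropped (sum over which currently-grounded one goes next):
  1 to go: {6} 1  {7} 1  {8} 1
  2 to go: {2,7} 1  {5,6} 1  {6,7} 2  {6,8} 2  {7,8} 2
  3 to go: {1,2,7} 1  {2,6,7} 3  {2,7,8} 3  {4,5,6} 1  {5,6,7} 3  {5,6,8} 3  {6,7,8} 6
  4 to go: {0,1,2,7} 1  {1,2,6,7} 4  {1,2,7,8} 4  {2,5,6,7} 6  {2,6,7,8} 12  {3,4,5,6} 1  {4,5,6,7} 4  {4,5,6,8} 4  {5,6,7,8} 12
  5 to go: {0,1,2,6,7} 5  {0,1,2,7,8} 5  {1,2,5,6,7} 10  {1,2,6,7,8} 20  {2,4,5,6,7} 10  {2,5,6,7,8} 30  {3,4,5,6,7} 5  {3,4,5,6,8} 5  {4,5,6,7,8} 20
  6 to go: {0,1,2,5,6,7} 15  {0,1,2,6,7,8} 30  {1,2,4,5,6,7} 20  {1,2,5,6,7,8} 60  {2,3,4,5,6,7} 15  {2,4,5,6,7,8} 60  {3,4,5,6,7,8} 30
  7 to go: {0,1,2,4,5,6,7} 35  {0,1,2,5,6,7,8} 105  {1,2,3,4,5,6,7} 35  {1,2,4,5,6,7,8} 140  {2,3,4,5,6,7,8} 105
  if 0:s drops first: 280 orders
  if 3:u drops first: 280 orders
  if 8:t drops first: 70 orders
heap linearizations: 630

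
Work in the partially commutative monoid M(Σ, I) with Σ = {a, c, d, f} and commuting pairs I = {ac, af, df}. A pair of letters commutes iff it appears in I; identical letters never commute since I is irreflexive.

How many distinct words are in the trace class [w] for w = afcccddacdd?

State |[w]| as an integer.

0(a) covers ∅
1(f) covers ∅
2(c) covers 1:f
3(c) covers 2:c
4(c) covers 3:c
5(d) covers 0:a, 4:c
6(d) covers 5:d
7(a) covers 6:d
8(c) covers 6:d
9(d) covers 7:a, 8:c
10(d) covers 9:d
floor of heap: 0:a, 1:f
completions by unplaced set U, small U first (add the entries for U minus each lowest piece of U):
  |U|=1: {10}:1
  |U|=2: {9,10}:1
  |U|=3: {7,9,10}:1  {8,9,10}:1
  |U|=4: {7,8,9,10}:2
  |U|=5: {6,7,8,9,10}:2
  |U|=6: {5,6,7,8,9,10}:2
  |U|=7: {0,5,6,7,8,9,10}:2  {4,5,6,7,8,9,10}:2
  |U|=8: {0,4,5,6,7,8,9,10}:4  {3,4,5,6,7,8,9,10}:2
  |U|=9: {0,3,4,5,6,7,8,9,10}:6  {2,3,4,5,6,7,8,9,10}:2
  start at 0(a): 2
  start at 1(f): 8
sum over floor = 10

10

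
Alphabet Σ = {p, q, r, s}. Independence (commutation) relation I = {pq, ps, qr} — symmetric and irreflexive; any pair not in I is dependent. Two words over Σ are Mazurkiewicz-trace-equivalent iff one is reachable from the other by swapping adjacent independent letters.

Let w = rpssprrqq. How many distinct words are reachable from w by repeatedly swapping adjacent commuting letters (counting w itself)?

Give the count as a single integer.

drop 0:r onto floor
drop 1:p onto {0:r}
drop 2:s onto {0:r}
drop 3:s onto {2:s}
drop 4:p onto {1:p}
drop 5:r onto {3:s, 4:p}
drop 6:r onto {5:r}
drop 7:q onto {3:s}
drop 8:q onto {7:q}
ground layer = {0:r}
drop-orders for the pieces not yet dropped (sum over which currently-grounded one goes next):
  1 to go: {6} 1  {8} 1
  2 to go: {5,6} 1  {6,8} 2  {7,8} 1
  3 to go: {4,5,6} 1  {5,6,8} 3  {6,7,8} 3
  4 to go: {1,4,5,6} 1  {4,5,6,8} 4  {5,6,7,8} 6
  5 to go: {1,4,5,6,8} 5  {3,5,6,7,8} 6  {4,5,6,7,8} 10
  6 to go: {1,4,5,6,7,8} 15  {2,3,5,6,7,8} 6  {3,4,5,6,7,8} 16
  7 to go: {1,3,4,5,6,7,8} 31  {2,3,4,5,6,7,8} 22
  if 0:r drops first: 53 orders

53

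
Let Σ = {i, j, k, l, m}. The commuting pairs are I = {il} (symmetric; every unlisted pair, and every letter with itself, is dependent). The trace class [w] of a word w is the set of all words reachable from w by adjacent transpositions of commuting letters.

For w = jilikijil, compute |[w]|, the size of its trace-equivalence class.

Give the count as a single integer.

6

#0=j has no predecessor
#1=i depends on [0:j]
#2=l depends on [0:j]
#3=i depends on [1:i]
#4=k depends on [2:l, 3:i]
#5=i depends on [4:k]
#6=j depends on [5:i]
#7=i depends on [6:j]
#8=l depends on [6:j]
sources: [0:j]
N(rest) = Σ N(rest − s) over sources s of rest; N(one piece) = 1:
  size 1 → [7]=1  [8]=1
  size 2 → [7,8]=2
  size 3 → [6,7,8]=2
  size 4 → [5,6,7,8]=2
  size 5 → [4,5,6,7,8]=2
  size 6 → [2,4,5,6,7,8]=2  [3,4,5,6,7,8]=2
  size 7 → [1,3,4,5,6,7,8]=2  [2,3,4,5,6,7,8]=4
  first=0(j) contributes 6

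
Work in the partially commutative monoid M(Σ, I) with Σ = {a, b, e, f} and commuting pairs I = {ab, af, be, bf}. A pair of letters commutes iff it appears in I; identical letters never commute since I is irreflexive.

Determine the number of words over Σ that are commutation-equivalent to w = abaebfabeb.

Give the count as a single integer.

piece 0:a — minimal
piece 1:b — minimal
piece 2:a rests on {0:a}
piece 3:e rests on {2:a}
piece 4:b rests on {1:b}
piece 5:f rests on {3:e}
piece 6:a rests on {3:e}
piece 7:b rests on {4:b}
piece 8:e rests on {5:f, 6:a}
piece 9:b rests on {7:b}
minimal pieces: {0:a, 1:b}
ways to finish when only these pieces remain (= sum over removing one remaining piece with nothing left below it):
  1 left: {8}→1  {9}→1
  2 left: {5,8}→1  {6,8}→1  {7,9}→1  {8,9}→2
  3 left: {4,7,9}→1  {5,6,8}→2  {5,8,9}→3  {6,8,9}→3  {7,8,9}→3
  4 left: {1,4,7,9}→1  {3,5,6,8}→2  {4,7,8,9}→4  {5,6,8,9}→8  {5,7,8,9}→6  {6,7,8,9}→6
  5 left: {1,4,7,8,9}→5  {2,3,5,6,8}→2  {3,5,6,8,9}→10  {4,5,7,8,9}→10  {4,6,7,8,9}→10  {5,6,7,8,9}→20
  6 left: {0,2,3,5,6,8}→2  {1,4,5,7,8,9}→15  {1,4,6,7,8,9}→15  {2,3,5,6,8,9}→12  {3,5,6,7,8,9}→30  {4,5,6,7,8,9}→40
  7 left: {0,2,3,5,6,8,9}→14  {1,4,5,6,7,8,9}→70  {2,3,5,6,7,8,9}→42  {3,4,5,6,7,8,9}→70
  8 left: {0,2,3,5,6,7,8,9}→56  {1,3,4,5,6,7,8,9}→140  {2,3,4,5,6,7,8,9}→112
  placing 0:a first → 252 extensions
  placing 1:b first → 168 extensions
total linear extensions = 420

420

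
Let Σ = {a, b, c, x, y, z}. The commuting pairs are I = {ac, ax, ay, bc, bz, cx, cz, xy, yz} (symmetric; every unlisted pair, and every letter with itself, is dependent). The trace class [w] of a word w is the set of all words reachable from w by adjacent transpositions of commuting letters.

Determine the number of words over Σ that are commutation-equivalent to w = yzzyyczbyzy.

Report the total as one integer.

0(y) covers ∅
1(z) covers ∅
2(z) covers 1:z
3(y) covers 0:y
4(y) covers 3:y
5(c) covers 4:y
6(z) covers 2:z
7(b) covers 4:y
8(y) covers 5:c, 7:b
9(z) covers 6:z
10(y) covers 8:y
floor of heap: 0:y, 1:z
completions by unplaced set U, small U first (add the entries for U minus each lowest piece of U):
  |U|=1: {9}:1  {10}:1
  |U|=2: {6,9}:1  {8,10}:1  {9,10}:2
  |U|=3: {2,6,9}:1  {5,8,10}:1  {6,9,10}:3  {7,8,10}:1  {8,9,10}:3
  |U|=4: {1,2,6,9}:1  {2,6,9,10}:4  {5,7,8,10}:2  {5,8,9,10}:4  {6,8,9,10}:6  {7,8,9,10}:4
  |U|=5: {1,2,6,9,10}:5  {2,6,8,9,10}:10  {4,5,7,8,10}:2  {5,6,8,9,10}:10  {5,7,8,9,10}:10  {6,7,8,9,10}:10
  |U|=6: {1,2,6,8,9,10}:15  {2,5,6,8,9,10}:20  {2,6,7,8,9,10}:20  {3,4,5,7,8,10}:2  {4,5,7,8,9,10}:12  {5,6,7,8,9,10}:30
  |U|=7: {0,3,4,5,7,8,10}:2  {1,2,5,6,8,9,10}:35  {1,2,6,7,8,9,10}:35  {2,5,6,7,8,9,10}:70  {3,4,5,7,8,9,10}:14  {4,5,6,7,8,9,10}:42
  |U|=8: {0,3,4,5,7,8,9,10}:16  {1,2,5,6,7,8,9,10}:140  {2,4,5,6,7,8,9,10}:112  {3,4,5,6,7,8,9,10}:56
  |U|=9: {0,3,4,5,6,7,8,9,10}:72  {1,2,4,5,6,7,8,9,10}:252  {2,3,4,5,6,7,8,9,10}:168
  start at 0(y): 420
  start at 1(z): 240
sum over floor = 660

660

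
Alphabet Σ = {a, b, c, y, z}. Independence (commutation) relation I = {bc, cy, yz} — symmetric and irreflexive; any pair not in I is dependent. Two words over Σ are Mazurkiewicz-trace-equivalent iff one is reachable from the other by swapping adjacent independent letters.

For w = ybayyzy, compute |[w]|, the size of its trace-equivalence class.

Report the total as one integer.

4

piece 0:y — minimal
piece 1:b rests on {0:y}
piece 2:a rests on {1:b}
piece 3:y rests on {2:a}
piece 4:y rests on {3:y}
piece 5:z rests on {2:a}
piece 6:y rests on {4:y}
minimal pieces: {0:y}
ways to finish when only these pieces remain (= sum over removing one remaining piece with nothing left below it):
  1 left: {5}→1  {6}→1
  2 left: {4,6}→1  {5,6}→2
  3 left: {3,4,6}→1  {4,5,6}→3
  4 left: {3,4,5,6}→4
  5 left: {2,3,4,5,6}→4
  placing 0:y first → 4 extensions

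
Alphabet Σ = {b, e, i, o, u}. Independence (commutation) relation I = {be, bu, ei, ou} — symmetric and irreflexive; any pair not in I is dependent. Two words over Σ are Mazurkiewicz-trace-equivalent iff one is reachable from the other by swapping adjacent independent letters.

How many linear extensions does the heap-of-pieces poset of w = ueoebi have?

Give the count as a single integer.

3

#0=u has no predecessor
#1=e depends on [0:u]
#2=o depends on [1:e]
#3=e depends on [2:o]
#4=b depends on [2:o]
#5=i depends on [4:b]
sources: [0:u]
N(rest) = Σ N(rest − s) over sources s of rest; N(one piece) = 1:
  size 1 → [3]=1  [5]=1
  size 2 → [3,5]=2  [4,5]=1
  size 3 → [3,4,5]=3
  size 4 → [2,3,4,5]=3
  first=0(u) contributes 3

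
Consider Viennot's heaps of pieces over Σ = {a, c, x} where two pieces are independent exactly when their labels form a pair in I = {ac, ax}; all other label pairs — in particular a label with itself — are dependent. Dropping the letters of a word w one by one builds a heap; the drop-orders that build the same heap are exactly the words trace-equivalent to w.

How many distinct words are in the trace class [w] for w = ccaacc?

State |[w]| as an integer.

15

piece 0:c — minimal
piece 1:c rests on {0:c}
piece 2:a — minimal
piece 3:a rests on {2:a}
piece 4:c rests on {1:c}
piece 5:c rests on {4:c}
minimal pieces: {0:c, 2:a}
ways to finish when only these pieces remain (= sum over removing one remaining piece with nothing left below it):
  1 left: {3}→1  {5}→1
  2 left: {2,3}→1  {3,5}→2  {4,5}→1
  3 left: {1,4,5}→1  {2,3,5}→3  {3,4,5}→3
  4 left: {0,1,4,5}→1  {1,3,4,5}→4  {2,3,4,5}→6
  placing 0:c first → 10 extensions
  placing 2:a first → 5 extensions
total linear extensions = 15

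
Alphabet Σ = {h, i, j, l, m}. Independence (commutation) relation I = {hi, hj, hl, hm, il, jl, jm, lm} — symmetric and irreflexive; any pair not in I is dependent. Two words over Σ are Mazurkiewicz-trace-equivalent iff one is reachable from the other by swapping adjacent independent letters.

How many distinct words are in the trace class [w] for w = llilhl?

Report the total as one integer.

0(l) covers ∅
1(l) covers 0:l
2(i) covers ∅
3(l) covers 1:l
4(h) covers ∅
5(l) covers 3:l
floor of heap: 0:l, 2:i, 4:h
completions by unplaced set U, small U first (add the entries for U minus each lowest piece of U):
  |U|=1: {2}:1  {4}:1  {5}:1
  |U|=2: {2,4}:2  {2,5}:2  {3,5}:1  {4,5}:2
  |U|=3: {1,3,5}:1  {2,3,5}:3  {2,4,5}:6  {3,4,5}:3
  |U|=4: {0,1,3,5}:1  {1,2,3,5}:4  {1,3,4,5}:4  {2,3,4,5}:12
  start at 0(l): 20
  start at 2(i): 5
  start at 4(h): 5
sum over floor = 30

30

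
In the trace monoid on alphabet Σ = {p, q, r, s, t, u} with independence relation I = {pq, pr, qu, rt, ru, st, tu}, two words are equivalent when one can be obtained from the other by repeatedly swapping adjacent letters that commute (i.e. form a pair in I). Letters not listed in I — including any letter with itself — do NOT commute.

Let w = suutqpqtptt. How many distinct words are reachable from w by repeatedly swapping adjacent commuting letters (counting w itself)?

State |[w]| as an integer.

29

drop 0:s onto floor
drop 1:u onto {0:s}
drop 2:u onto {1:u}
drop 3:t onto floor
drop 4:q onto {0:s, 3:t}
drop 5:p onto {2:u, 3:t}
drop 6:q onto {4:q}
drop 7:t onto {5:p, 6:q}
drop 8:p onto {7:t}
drop 9:t onto {8:p}
drop 10:t onto {9:t}
ground layer = {0:s, 3:t}
drop-orders for the pieces not yet dropped (sum over which currently-grounded one goes next):
  1 to go: {10} 1
  2 to go: {9,10} 1
  3 to go: {8,9,10} 1
  4 to go: {7,8,9,10} 1
  5 to go: {5,7,8,9,10} 1  {6,7,8,9,10} 1
  6 to go: {2,5,7,8,9,10} 1  {4,6,7,8,9,10} 1  {5,6,7,8,9,10} 2
  7 to go: {1,2,5,7,8,9,10} 1  {2,5,6,7,8,9,10} 3  {4,5,6,7,8,9,10} 3
  8 to go: {1,2,5,6,7,8,9,10} 4  {2,4,5,6,7,8,9,10} 6  {3,4,5,6,7,8,9,10} 3
  9 to go: {1,2,4,5,6,7,8,9,10} 10  {2,3,4,5,6,7,8,9,10} 9
  if 0:s drops first: 19 orders
  if 3:t drops first: 10 orders
heap linearizations: 29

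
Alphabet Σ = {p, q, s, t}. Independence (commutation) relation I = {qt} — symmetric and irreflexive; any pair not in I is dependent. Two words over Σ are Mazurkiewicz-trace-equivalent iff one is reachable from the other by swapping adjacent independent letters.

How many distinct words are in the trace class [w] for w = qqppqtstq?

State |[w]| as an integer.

piece 0:q — minimal
piece 1:q rests on {0:q}
piece 2:p rests on {1:q}
piece 3:p rests on {2:p}
piece 4:q rests on {3:p}
piece 5:t rests on {3:p}
piece 6:s rests on {4:q, 5:t}
piece 7:t rests on {6:s}
piece 8:q rests on {6:s}
minimal pieces: {0:q}
ways to finish when only these pieces remain (= sum over removing one remaining piece with nothing left below it):
  1 left: {7}→1  {8}→1
  2 left: {7,8}→2
  3 left: {6,7,8}→2
  4 left: {4,6,7,8}→2  {5,6,7,8}→2
  5 left: {4,5,6,7,8}→4
  6 left: {3,4,5,6,7,8}→4
  7 left: {2,3,4,5,6,7,8}→4
  placing 0:q first → 4 extensions

4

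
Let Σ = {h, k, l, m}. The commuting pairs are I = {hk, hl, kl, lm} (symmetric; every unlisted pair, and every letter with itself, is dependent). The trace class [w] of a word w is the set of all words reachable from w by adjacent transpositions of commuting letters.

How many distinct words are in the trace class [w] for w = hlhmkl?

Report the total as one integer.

#0=h has no predecessor
#1=l has no predecessor
#2=h depends on [0:h]
#3=m depends on [2:h]
#4=k depends on [3:m]
#5=l depends on [1:l]
sources: [0:h, 1:l]
N(rest) = Σ N(rest − s) over sources s of rest; N(one piece) = 1:
  size 1 → [4]=1  [5]=1
  size 2 → [1,5]=1  [3,4]=1  [4,5]=2
  size 3 → [1,4,5]=3  [2,3,4]=1  [3,4,5]=3
  size 4 → [0,2,3,4]=1  [1,3,4,5]=6  [2,3,4,5]=4
  first=0(h) contributes 10
  first=1(l) contributes 5
|[w]| = 15

15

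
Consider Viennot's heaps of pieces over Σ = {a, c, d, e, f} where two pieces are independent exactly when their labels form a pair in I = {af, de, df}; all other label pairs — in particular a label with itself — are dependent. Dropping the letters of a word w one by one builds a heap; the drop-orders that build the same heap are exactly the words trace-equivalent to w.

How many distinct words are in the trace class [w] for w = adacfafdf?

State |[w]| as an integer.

#0=a has no predecessor
#1=d depends on [0:a]
#2=a depends on [1:d]
#3=c depends on [2:a]
#4=f depends on [3:c]
#5=a depends on [3:c]
#6=f depends on [4:f]
#7=d depends on [5:a]
#8=f depends on [6:f]
sources: [0:a]
N(rest) = Σ N(rest − s) over sources s of rest; N(one piece) = 1:
  size 1 → [7]=1  [8]=1
  size 2 → [5,7]=1  [6,8]=1  [7,8]=2
  size 3 → [4,6,8]=1  [5,7,8]=3  [6,7,8]=3
  size 4 → [4,6,7,8]=4  [5,6,7,8]=6
  size 5 → [4,5,6,7,8]=10
  size 6 → [3,4,5,6,7,8]=10
  size 7 → [2,3,4,5,6,7,8]=10
  first=0(a) contributes 10

10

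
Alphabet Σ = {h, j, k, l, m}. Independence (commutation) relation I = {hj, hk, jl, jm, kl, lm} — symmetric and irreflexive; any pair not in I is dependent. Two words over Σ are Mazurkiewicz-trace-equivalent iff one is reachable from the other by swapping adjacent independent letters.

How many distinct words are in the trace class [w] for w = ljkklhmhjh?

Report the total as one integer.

#0=l has no predecessor
#1=j has no predecessor
#2=k depends on [1:j]
#3=k depends on [2:k]
#4=l depends on [0:l]
#5=h depends on [4:l]
#6=m depends on [3:k, 5:h]
#7=h depends on [6:m]
#8=j depends on [3:k]
#9=h depends on [7:h]
sources: [0:l, 1:j]
N(rest) = Σ N(rest − s) over sources s of rest; N(one piece) = 1:
  size 1 → [8]=1  [9]=1
  size 2 → [7,9]=1  [8,9]=2
  size 3 → [6,7,9]=1  [7,8,9]=3
  size 4 → [5,6,7,9]=1  [6,7,8,9]=4
  size 5 → [3,6,7,8,9]=4  [4,5,6,7,9]=1  [5,6,7,8,9]=5
  size 6 → [0,4,5,6,7,9]=1  [2,3,6,7,8,9]=4  [3,5,6,7,8,9]=9  [4,5,6,7,8,9]=6
  size 7 → [0,4,5,6,7,8,9]=7  [1,2,3,6,7,8,9]=4  [2,3,5,6,7,8,9]=13  [3,4,5,6,7,8,9]=15
  size 8 → [0,3,4,5,6,7,8,9]=22  [1,2,3,5,6,7,8,9]=17  [2,3,4,5,6,7,8,9]=28
  first=0(l) contributes 45
  first=1(j) contributes 50
|[w]| = 95

95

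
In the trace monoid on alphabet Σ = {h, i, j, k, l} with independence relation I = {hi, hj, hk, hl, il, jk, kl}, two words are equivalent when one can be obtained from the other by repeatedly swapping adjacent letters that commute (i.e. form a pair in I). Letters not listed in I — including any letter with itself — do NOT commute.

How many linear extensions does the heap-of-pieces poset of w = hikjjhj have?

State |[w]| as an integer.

#0=h has no predecessor
#1=i has no predecessor
#2=k depends on [1:i]
#3=j depends on [1:i]
#4=j depends on [3:j]
#5=h depends on [0:h]
#6=j depends on [4:j]
sources: [0:h, 1:i]
N(rest) = Σ N(rest − s) over sources s of rest; N(one piece) = 1:
  size 1 → [2]=1  [5]=1  [6]=1
  size 2 → [0,5]=1  [2,5]=2  [2,6]=2  [4,6]=1  [5,6]=2
  size 3 → [0,2,5]=3  [0,5,6]=3  [2,4,6]=3  [2,5,6]=6  [3,4,6]=1  [4,5,6]=3
  size 4 → [0,2,5,6]=12  [0,4,5,6]=6  [2,3,4,6]=4  [2,4,5,6]=12  [3,4,5,6]=4
  size 5 → [0,2,4,5,6]=30  [0,3,4,5,6]=10  [1,2,3,4,6]=4  [2,3,4,5,6]=20
  first=0(h) contributes 24
  first=1(i) contributes 60
|[w]| = 84

84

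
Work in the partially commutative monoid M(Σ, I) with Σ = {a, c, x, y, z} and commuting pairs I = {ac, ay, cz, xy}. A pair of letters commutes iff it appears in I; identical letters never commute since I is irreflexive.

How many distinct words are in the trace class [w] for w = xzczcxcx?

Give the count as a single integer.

drop 0:x onto floor
drop 1:z onto {0:x}
drop 2:c onto {0:x}
drop 3:z onto {1:z}
drop 4:c onto {2:c}
drop 5:x onto {3:z, 4:c}
drop 6:c onto {5:x}
drop 7:x onto {6:c}
ground layer = {0:x}
drop-orders for the pieces not yet dropped (sum over which currently-grounded one goes next):
  1 to go: {7} 1
  2 to go: {6,7} 1
  3 to go: {5,6,7} 1
  4 to go: {3,5,6,7} 1  {4,5,6,7} 1
  5 to go: {1,3,5,6,7} 1  {2,4,5,6,7} 1  {3,4,5,6,7} 2
  6 to go: {1,3,4,5,6,7} 3  {2,3,4,5,6,7} 3
  if 0:x drops first: 6 orders

6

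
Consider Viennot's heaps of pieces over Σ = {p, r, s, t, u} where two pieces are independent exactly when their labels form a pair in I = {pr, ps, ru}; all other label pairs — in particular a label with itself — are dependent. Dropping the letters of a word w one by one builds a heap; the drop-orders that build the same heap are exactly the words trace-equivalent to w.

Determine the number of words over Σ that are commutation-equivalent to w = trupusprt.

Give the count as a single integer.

0(t) covers ∅
1(r) covers 0:t
2(u) covers 0:t
3(p) covers 2:u
4(u) covers 3:p
5(s) covers 1:r, 4:u
6(p) covers 4:u
7(r) covers 5:s
8(t) covers 6:p, 7:r
floor of heap: 0:t
completions by unplaced set U, small U first (add the entries for U minus each lowest piece of U):
  |U|=1: {8}:1
  |U|=2: {6,8}:1  {7,8}:1
  |U|=3: {5,7,8}:1  {6,7,8}:2
  |U|=4: {1,5,7,8}:1  {5,6,7,8}:3
  |U|=5: {1,5,6,7,8}:4  {4,5,6,7,8}:3
  |U|=6: {1,4,5,6,7,8}:7  {3,4,5,6,7,8}:3
  |U|=7: {1,3,4,5,6,7,8}:10  {2,3,4,5,6,7,8}:3
  start at 0(t): 13

13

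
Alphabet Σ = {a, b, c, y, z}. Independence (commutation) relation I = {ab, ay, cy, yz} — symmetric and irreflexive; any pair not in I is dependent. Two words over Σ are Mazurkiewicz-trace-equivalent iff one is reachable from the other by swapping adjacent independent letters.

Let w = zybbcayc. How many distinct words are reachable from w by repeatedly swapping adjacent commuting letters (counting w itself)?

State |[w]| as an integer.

8

0(z) covers ∅
1(y) covers ∅
2(b) covers 0:z, 1:y
3(b) covers 2:b
4(c) covers 3:b
5(a) covers 4:c
6(y) covers 3:b
7(c) covers 5:a
floor of heap: 0:z, 1:y
completions by unplaced set U, small U first (add the entries for U minus each lowest piece of U):
  |U|=1: {6}:1  {7}:1
  |U|=2: {5,7}:1  {6,7}:2
  |U|=3: {4,5,7}:1  {5,6,7}:3
  |U|=4: {4,5,6,7}:4
  |U|=5: {3,4,5,6,7}:4
  |U|=6: {2,3,4,5,6,7}:4
  start at 0(z): 4
  start at 1(y): 4
sum over floor = 8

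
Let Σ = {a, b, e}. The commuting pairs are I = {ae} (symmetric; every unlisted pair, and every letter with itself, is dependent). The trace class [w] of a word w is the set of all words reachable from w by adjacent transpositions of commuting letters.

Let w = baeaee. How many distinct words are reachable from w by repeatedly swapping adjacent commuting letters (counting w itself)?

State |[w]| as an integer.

10

drop 0:b onto floor
drop 1:a onto {0:b}
drop 2:e onto {0:b}
drop 3:a onto {1:a}
drop 4:e onto {2:e}
drop 5:e onto {4:e}
ground layer = {0:b}
drop-orders for the pieces not yet dropped (sum over which currently-grounded one goes next):
  1 to go: {3} 1  {5} 1
  2 to go: {1,3} 1  {3,5} 2  {4,5} 1
  3 to go: {1,3,5} 3  {2,4,5} 1  {3,4,5} 3
  4 to go: {1,3,4,5} 6  {2,3,4,5} 4
  if 0:b drops first: 10 orders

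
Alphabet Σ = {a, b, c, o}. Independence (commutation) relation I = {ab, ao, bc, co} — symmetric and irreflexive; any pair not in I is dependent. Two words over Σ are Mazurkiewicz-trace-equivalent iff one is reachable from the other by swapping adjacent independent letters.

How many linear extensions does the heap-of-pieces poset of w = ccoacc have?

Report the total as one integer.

#0=c has no predecessor
#1=c depends on [0:c]
#2=o has no predecessor
#3=a depends on [1:c]
#4=c depends on [3:a]
#5=c depends on [4:c]
sources: [0:c, 2:o]
N(rest) = Σ N(rest − s) over sources s of rest; N(one piece) = 1:
  size 1 → [2]=1  [5]=1
  size 2 → [2,5]=2  [4,5]=1
  size 3 → [2,4,5]=3  [3,4,5]=1
  size 4 → [1,3,4,5]=1  [2,3,4,5]=4
  first=0(c) contributes 5
  first=2(o) contributes 1
|[w]| = 6

6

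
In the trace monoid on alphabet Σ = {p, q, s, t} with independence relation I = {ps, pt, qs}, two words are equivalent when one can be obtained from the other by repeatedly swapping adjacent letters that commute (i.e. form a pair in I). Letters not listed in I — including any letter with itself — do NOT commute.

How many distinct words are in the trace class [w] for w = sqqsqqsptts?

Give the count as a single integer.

#0=s has no predecessor
#1=q has no predecessor
#2=q depends on [1:q]
#3=s depends on [0:s]
#4=q depends on [2:q]
#5=q depends on [4:q]
#6=s depends on [3:s]
#7=p depends on [5:q]
#8=t depends on [5:q, 6:s]
#9=t depends on [8:t]
#10=s depends on [9:t]
sources: [0:s, 1:q]
N(rest) = Σ N(rest − s) over sources s of rest; N(one piece) = 1:
  size 1 → [7]=1  [10]=1
  size 2 → [7,10]=2  [9,10]=1
  size 3 → [7,9,10]=3  [8,9,10]=1
  size 4 → [6,8,9,10]=1  [7,8,9,10]=4
  size 5 → [3,6,8,9,10]=1  [5,7,8,9,10]=4  [6,7,8,9,10]=5
  size 6 → [0,3,6,8,9,10]=1  [3,6,7,8,9,10]=6  [4,5,7,8,9,10]=4  [5,6,7,8,9,10]=9
  size 7 → [0,3,6,7,8,9,10]=7  [2,4,5,7,8,9,10]=4  [3,5,6,7,8,9,10]=15  [4,5,6,7,8,9,10]=13
  size 8 → [0,3,5,6,7,8,9,10]=22  [1,2,4,5,7,8,9,10]=4  [2,4,5,6,7,8,9,10]=17  [3,4,5,6,7,8,9,10]=28
  size 9 → [0,3,4,5,6,7,8,9,10]=50  [1,2,4,5,6,7,8,9,10]=21  [2,3,4,5,6,7,8,9,10]=45
  first=0(s) contributes 66
  first=1(q) contributes 95
|[w]| = 161

161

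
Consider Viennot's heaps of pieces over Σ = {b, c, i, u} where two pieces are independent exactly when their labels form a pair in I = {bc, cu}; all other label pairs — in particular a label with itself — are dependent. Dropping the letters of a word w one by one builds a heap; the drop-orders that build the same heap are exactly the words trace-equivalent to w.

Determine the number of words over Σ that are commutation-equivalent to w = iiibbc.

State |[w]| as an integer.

3

drop 0:i onto floor
drop 1:i onto {0:i}
drop 2:i onto {1:i}
drop 3:b onto {2:i}
drop 4:b onto {3:b}
drop 5:c onto {2:i}
ground layer = {0:i}
drop-orders for the pieces not yet dropped (sum over which currently-grounded one goes next):
  1 to go: {4} 1  {5} 1
  2 to go: {3,4} 1  {4,5} 2
  3 to go: {3,4,5} 3
  4 to go: {2,3,4,5} 3
  if 0:i drops first: 3 orders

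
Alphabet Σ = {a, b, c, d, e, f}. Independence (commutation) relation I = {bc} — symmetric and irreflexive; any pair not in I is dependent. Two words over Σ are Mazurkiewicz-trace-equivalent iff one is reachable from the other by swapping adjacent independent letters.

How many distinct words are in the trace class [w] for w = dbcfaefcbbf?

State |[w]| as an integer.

6

0(d) covers ∅
1(b) covers 0:d
2(c) covers 0:d
3(f) covers 1:b, 2:c
4(a) covers 3:f
5(e) covers 4:a
6(f) covers 5:e
7(c) covers 6:f
8(b) covers 6:f
9(b) covers 8:b
10(f) covers 7:c, 9:b
floor of heap: 0:d
completions by unplaced set U, small U first (add the entries for U minus each lowest piece of U):
  |U|=1: {10}:1
  |U|=2: {7,10}:1  {9,10}:1
  |U|=3: {7,9,10}:2  {8,9,10}:1
  |U|=4: {7,8,9,10}:3
  |U|=5: {6,7,8,9,10}:3
  |U|=6: {5,6,7,8,9,10}:3
  |U|=7: {4,5,6,7,8,9,10}:3
  |U|=8: {3,4,5,6,7,8,9,10}:3
  |U|=9: {1,3,4,5,6,7,8,9,10}:3  {2,3,4,5,6,7,8,9,10}:3
  start at 0(d): 6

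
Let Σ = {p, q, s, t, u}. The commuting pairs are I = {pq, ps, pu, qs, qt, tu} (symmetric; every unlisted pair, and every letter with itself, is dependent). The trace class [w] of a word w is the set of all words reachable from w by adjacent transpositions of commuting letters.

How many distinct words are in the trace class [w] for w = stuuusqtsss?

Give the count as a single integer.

0(s) covers ∅
1(t) covers 0:s
2(u) covers 0:s
3(u) covers 2:u
4(u) covers 3:u
5(s) covers 1:t, 4:u
6(q) covers 4:u
7(t) covers 5:s
8(s) covers 7:t
9(s) covers 8:s
10(s) covers 9:s
floor of heap: 0:s
completions by unplaced set U, small U first (add the entries for U minus each lowest piece of U):
  |U|=1: {6}:1  {10}:1
  |U|=2: {6,10}:2  {9,10}:1
  |U|=3: {6,9,10}:3  {8,9,10}:1
  |U|=4: {6,8,9,10}:4  {7,8,9,10}:1
  |U|=5: {5,7,8,9,10}:1  {6,7,8,9,10}:5
  |U|=6: {1,5,7,8,9,10}:1  {5,6,7,8,9,10}:6
  |U|=7: {1,5,6,7,8,9,10}:7  {4,5,6,7,8,9,10}:6
  |U|=8: {1,4,5,6,7,8,9,10}:13  {3,4,5,6,7,8,9,10}:6
  |U|=9: {1,3,4,5,6,7,8,9,10}:19  {2,3,4,5,6,7,8,9,10}:6
  start at 0(s): 25

25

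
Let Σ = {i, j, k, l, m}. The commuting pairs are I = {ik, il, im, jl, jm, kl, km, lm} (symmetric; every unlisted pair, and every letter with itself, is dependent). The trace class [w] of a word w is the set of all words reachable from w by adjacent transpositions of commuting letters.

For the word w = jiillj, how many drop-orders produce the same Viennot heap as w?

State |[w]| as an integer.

15

drop 0:j onto floor
drop 1:i onto {0:j}
drop 2:i onto {1:i}
drop 3:l onto floor
drop 4:l onto {3:l}
drop 5:j onto {2:i}
ground layer = {0:j, 3:l}
drop-orders for the pieces not yet dropped (sum over which currently-grounded one goes next):
  1 to go: {4} 1  {5} 1
  2 to go: {2,5} 1  {3,4} 1  {4,5} 2
  3 to go: {1,2,5} 1  {2,4,5} 3  {3,4,5} 3
  4 to go: {0,1,2,5} 1  {1,2,4,5} 4  {2,3,4,5} 6
  if 0:j drops first: 10 orders
  if 3:l drops first: 5 orders
heap linearizations: 15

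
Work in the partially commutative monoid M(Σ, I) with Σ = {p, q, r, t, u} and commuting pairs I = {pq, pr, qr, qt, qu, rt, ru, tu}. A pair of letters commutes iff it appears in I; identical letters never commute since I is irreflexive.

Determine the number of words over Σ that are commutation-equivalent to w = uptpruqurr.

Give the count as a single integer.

840

piece 0:u — minimal
piece 1:p rests on {0:u}
piece 2:t rests on {1:p}
piece 3:p rests on {2:t}
piece 4:r — minimal
piece 5:u rests on {3:p}
piece 6:q — minimal
piece 7:u rests on {5:u}
piece 8:r rests on {4:r}
piece 9:r rests on {8:r}
minimal pieces: {0:u, 4:r, 6:q}
ways to finish when only these pieces remain (= sum over removing one remaining piece with nothing left below it):
  1 left: {6}→1  {7}→1  {9}→1
  2 left: {5,7}→1  {6,7}→2  {6,9}→2  {7,9}→2  {8,9}→1
  3 left: {3,5,7}→1  {4,8,9}→1  {5,6,7}→3  {5,7,9}→3  {6,7,9}→6  {6,8,9}→3  {7,8,9}→3
  4 left: {2,3,5,7}→1  {3,5,6,7}→4  {3,5,7,9}→4  {4,6,8,9}→4  {4,7,8,9}→4  {5,6,7,9}→12  {5,7,8,9}→6  {6,7,8,9}→12
  5 left: {1,2,3,5,7}→1  {2,3,5,6,7}→5  {2,3,5,7,9}→5  {3,5,6,7,9}→20  {3,5,7,8,9}→10  {4,5,7,8,9}→10  {4,6,7,8,9}→20  {5,6,7,8,9}→30
  6 left: {0,1,2,3,5,7}→1  {1,2,3,5,6,7}→6  {1,2,3,5,7,9}→6  {2,3,5,6,7,9}→30  {2,3,5,7,8,9}→15  {3,4,5,7,8,9}→20  {3,5,6,7,8,9}→60  {4,5,6,7,8,9}→60
  7 left: {0,1,2,3,5,6,7}→7  {0,1,2,3,5,7,9}→7  {1,2,3,5,6,7,9}→42  {1,2,3,5,7,8,9}→21  {2,3,4,5,7,8,9}→35  {2,3,5,6,7,8,9}→105  {3,4,5,6,7,8,9}→140
  8 left: {0,1,2,3,5,6,7,9}→56  {0,1,2,3,5,7,8,9}→28  {1,2,3,4,5,7,8,9}→56  {1,2,3,5,6,7,8,9}→168  {2,3,4,5,6,7,8,9}→280
  placing 0:u first → 504 extensions
  placing 4:r first → 252 extensions
  placing 6:q first → 84 extensions
total linear extensions = 840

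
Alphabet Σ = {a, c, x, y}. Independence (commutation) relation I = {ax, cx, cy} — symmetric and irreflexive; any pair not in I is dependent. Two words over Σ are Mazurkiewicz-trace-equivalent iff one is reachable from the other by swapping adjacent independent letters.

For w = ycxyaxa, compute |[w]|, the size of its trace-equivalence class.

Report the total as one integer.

13

#0=y has no predecessor
#1=c has no predecessor
#2=x depends on [0:y]
#3=y depends on [2:x]
#4=a depends on [1:c, 3:y]
#5=x depends on [3:y]
#6=a depends on [4:a]
sources: [0:y, 1:c]
N(rest) = Σ N(rest − s) over sources s of rest; N(one piece) = 1:
  size 1 → [5]=1  [6]=1
  size 2 → [4,6]=1  [5,6]=2
  size 3 → [1,4,6]=1  [4,5,6]=3
  size 4 → [1,4,5,6]=4  [3,4,5,6]=3
  size 5 → [1,3,4,5,6]=7  [2,3,4,5,6]=3
  first=0(y) contributes 10
  first=1(c) contributes 3
|[w]| = 13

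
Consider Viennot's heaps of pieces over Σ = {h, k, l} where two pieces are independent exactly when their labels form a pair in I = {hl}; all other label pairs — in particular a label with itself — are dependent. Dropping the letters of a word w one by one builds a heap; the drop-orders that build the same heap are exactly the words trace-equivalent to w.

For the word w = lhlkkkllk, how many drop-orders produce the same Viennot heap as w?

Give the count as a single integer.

3

#0=l has no predecessor
#1=h has no predecessor
#2=l depends on [0:l]
#3=k depends on [1:h, 2:l]
#4=k depends on [3:k]
#5=k depends on [4:k]
#6=l depends on [5:k]
#7=l depends on [6:l]
#8=k depends on [7:l]
sources: [0:l, 1:h]
N(rest) = Σ N(rest − s) over sources s of rest; N(one piece) = 1:
  size 1 → [8]=1
  size 2 → [7,8]=1
  size 3 → [6,7,8]=1
  size 4 → [5,6,7,8]=1
  size 5 → [4,5,6,7,8]=1
  size 6 → [3,4,5,6,7,8]=1
  size 7 → [1,3,4,5,6,7,8]=1  [2,3,4,5,6,7,8]=1
  first=0(l) contributes 2
  first=1(h) contributes 1
|[w]| = 3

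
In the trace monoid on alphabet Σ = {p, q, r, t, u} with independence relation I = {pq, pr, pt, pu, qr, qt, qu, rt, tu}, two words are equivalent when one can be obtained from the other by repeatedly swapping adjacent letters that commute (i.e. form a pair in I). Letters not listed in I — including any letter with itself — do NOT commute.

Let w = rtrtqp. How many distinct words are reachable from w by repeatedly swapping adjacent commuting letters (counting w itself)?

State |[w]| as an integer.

180

piece 0:r — minimal
piece 1:t — minimal
piece 2:r rests on {0:r}
piece 3:t rests on {1:t}
piece 4:q — minimal
piece 5:p — minimal
minimal pieces: {0:r, 1:t, 4:q, 5:p}
ways to finish when only these pieces remain (= sum over removing one remaining piece with nothing left below it):
  1 left: {2}→1  {3}→1  {4}→1  {5}→1
  2 left: {0,2}→1  {1,3}→1  {2,3}→2  {2,4}→2  {2,5}→2  {3,4}→2  {3,5}→2  {4,5}→2
  3 left: {0,2,3}→3  {0,2,4}→3  {0,2,5}→3  {1,2,3}→3  {1,3,4}→3  {1,3,5}→3  {2,3,4}→6  {2,3,5}→6  {2,4,5}→6  {3,4,5}→6
  4 left: {0,1,2,3}→6  {0,2,3,4}→12  {0,2,3,5}→12  {0,2,4,5}→12  {1,2,3,4}→12  {1,2,3,5}→12  {1,3,4,5}→12  {2,3,4,5}→24
  placing 0:r first → 60 extensions
  placing 1:t first → 60 extensions
  placing 4:q first → 30 extensions
  placing 5:p first → 30 extensions
total linear extensions = 180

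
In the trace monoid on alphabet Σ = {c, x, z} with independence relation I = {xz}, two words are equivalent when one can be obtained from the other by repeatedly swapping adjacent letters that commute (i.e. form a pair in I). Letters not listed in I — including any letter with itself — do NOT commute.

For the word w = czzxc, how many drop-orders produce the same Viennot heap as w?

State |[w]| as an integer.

3

piece 0:c — minimal
piece 1:z rests on {0:c}
piece 2:z rests on {1:z}
piece 3:x rests on {0:c}
piece 4:c rests on {2:z, 3:x}
minimal pieces: {0:c}
ways to finish when only these pieces remain (= sum over removing one remaining piece with nothing left below it):
  1 left: {4}→1
  2 left: {2,4}→1  {3,4}→1
  3 left: {1,2,4}→1  {2,3,4}→2
  placing 0:c first → 3 extensions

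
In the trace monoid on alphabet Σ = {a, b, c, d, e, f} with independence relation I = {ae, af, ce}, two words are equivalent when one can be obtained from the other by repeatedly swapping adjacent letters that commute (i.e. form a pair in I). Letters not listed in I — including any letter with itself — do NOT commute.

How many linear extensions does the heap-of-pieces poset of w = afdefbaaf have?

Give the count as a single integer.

0(a) covers ∅
1(f) covers ∅
2(d) covers 0:a, 1:f
3(e) covers 2:d
4(f) covers 3:e
5(b) covers 4:f
6(a) covers 5:b
7(a) covers 6:a
8(f) covers 5:b
floor of heap: 0:a, 1:f
completions by unplaced set U, small U first (add the entries for U minus each lowest piece of U):
  |U|=1: {7}:1  {8}:1
  |U|=2: {6,7}:1  {7,8}:2
  |U|=3: {6,7,8}:3
  |U|=4: {5,6,7,8}:3
  |U|=5: {4,5,6,7,8}:3
  |U|=6: {3,4,5,6,7,8}:3
  |U|=7: {2,3,4,5,6,7,8}:3
  start at 0(a): 3
  start at 1(f): 3
sum over floor = 6

6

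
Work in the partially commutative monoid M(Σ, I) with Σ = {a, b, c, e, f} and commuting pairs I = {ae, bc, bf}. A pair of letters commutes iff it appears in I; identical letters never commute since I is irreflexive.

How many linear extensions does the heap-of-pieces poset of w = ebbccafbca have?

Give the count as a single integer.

18

0(e) covers ∅
1(b) covers 0:e
2(b) covers 1:b
3(c) covers 0:e
4(c) covers 3:c
5(a) covers 2:b, 4:c
6(f) covers 5:a
7(b) covers 5:a
8(c) covers 6:f
9(a) covers 7:b, 8:c
floor of heap: 0:e
completions by unplaced set U, small U first (add the entries for U minus each lowest piece of U):
  |U|=1: {9}:1
  |U|=2: {7,9}:1  {8,9}:1
  |U|=3: {6,8,9}:1  {7,8,9}:2
  |U|=4: {6,7,8,9}:3
  |U|=5: {5,6,7,8,9}:3
  |U|=6: {2,5,6,7,8,9}:3  {4,5,6,7,8,9}:3
  |U|=7: {1,2,5,6,7,8,9}:3  {2,4,5,6,7,8,9}:6  {3,4,5,6,7,8,9}:3
  |U|=8: {1,2,4,5,6,7,8,9}:9  {2,3,4,5,6,7,8,9}:9
  start at 0(e): 18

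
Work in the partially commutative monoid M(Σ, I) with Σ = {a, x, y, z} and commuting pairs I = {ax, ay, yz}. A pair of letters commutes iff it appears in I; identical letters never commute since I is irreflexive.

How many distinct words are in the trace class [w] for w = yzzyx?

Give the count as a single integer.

6

drop 0:y onto floor
drop 1:z onto floor
drop 2:z onto {1:z}
drop 3:y onto {0:y}
drop 4:x onto {2:z, 3:y}
ground layer = {0:y, 1:z}
drop-orders for the pieces not yet dropped (sum over which currently-grounded one goes next):
  1 to go: {4} 1
  2 to go: {2,4} 1  {3,4} 1
  3 to go: {0,3,4} 1  {1,2,4} 1  {2,3,4} 2
  if 0:y drops first: 3 orders
  if 1:z drops first: 3 orders
heap linearizations: 6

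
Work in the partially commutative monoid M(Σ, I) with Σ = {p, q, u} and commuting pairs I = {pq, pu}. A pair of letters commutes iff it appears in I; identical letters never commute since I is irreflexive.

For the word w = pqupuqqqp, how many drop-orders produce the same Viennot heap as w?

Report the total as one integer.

piece 0:p — minimal
piece 1:q — minimal
piece 2:u rests on {1:q}
piece 3:p rests on {0:p}
piece 4:u rests on {2:u}
piece 5:q rests on {4:u}
piece 6:q rests on {5:q}
piece 7:q rests on {6:q}
piece 8:p rests on {3:p}
minimal pieces: {0:p, 1:q}
ways to finish when only these pieces remain (= sum over removing one remaining piece with nothing left below it):
  1 left: {7}→1  {8}→1
  2 left: {3,8}→1  {6,7}→1  {7,8}→2
  3 left: {0,3,8}→1  {3,7,8}→3  {5,6,7}→1  {6,7,8}→3
  4 left: {0,3,7,8}→4  {3,6,7,8}→6  {4,5,6,7}→1  {5,6,7,8}→4
  5 left: {0,3,6,7,8}→10  {2,4,5,6,7}→1  {3,5,6,7,8}→10  {4,5,6,7,8}→5
  6 left: {0,3,5,6,7,8}→20  {1,2,4,5,6,7}→1  {2,4,5,6,7,8}→6  {3,4,5,6,7,8}→15
  7 left: {0,3,4,5,6,7,8}→35  {1,2,4,5,6,7,8}→7  {2,3,4,5,6,7,8}→21
  placing 0:p first → 28 extensions
  placing 1:q first → 56 extensions
total linear extensions = 84

84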